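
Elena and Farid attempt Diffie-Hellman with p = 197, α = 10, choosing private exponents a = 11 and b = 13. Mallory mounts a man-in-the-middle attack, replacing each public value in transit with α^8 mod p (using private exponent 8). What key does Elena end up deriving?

Elena receives Mallory's public value M = 10^8 mod 197 instead of the honest one.
10^1 ≡ 10 (mod 197)
10^2 = (10^1)^2 ≡ 10^2 = 100 ≡ 100 (mod 197)
10^4 = (10^2)^2 ≡ 100^2 = 10000 ≡ 150 (mod 197)
10^8 = (10^4)^2 ≡ 150^2 = 22500 ≡ 42 (mod 197)
So M = 42. Elena computes K = M^11 mod 197.
42^1 ≡ 42 (mod 197)
42^2 = (42^1)^2 ≡ 42^2 = 1764 ≡ 188 (mod 197)
42^4 = (42^2)^2 ≡ 188^2 = 35344 ≡ 81 (mod 197)
42^8 = (42^4)^2 ≡ 81^2 = 6561 ≡ 60 (mod 197)
42^11 = 42^8 · 42^2 · 42^1 ≡ 60 · 188 · 42 ≡ 172 (mod 197).

172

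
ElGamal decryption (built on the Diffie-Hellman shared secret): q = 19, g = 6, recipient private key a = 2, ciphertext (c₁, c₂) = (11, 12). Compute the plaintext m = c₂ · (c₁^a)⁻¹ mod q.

18

Shared mask s = c₁^a mod q = 11^2 mod 19.
11^1 ≡ 11 (mod 19)
11^2 = (11^1)^2 ≡ 11^2 = 121 ≡ 7 (mod 19)
So s = 7; s⁻¹ ≡ 11 (mod 19).
m = c₂ · s⁻¹ mod 19 = 12 · 11 mod 19 = 18.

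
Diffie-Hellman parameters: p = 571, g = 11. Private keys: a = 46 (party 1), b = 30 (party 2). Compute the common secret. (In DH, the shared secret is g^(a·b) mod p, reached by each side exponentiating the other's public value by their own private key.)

350

Party 1 sends A = g^a mod p = 11^46 mod 571.
11^1 ≡ 11 (mod 571)
11^2 = (11^1)^2 ≡ 11^2 = 121 ≡ 121 (mod 571)
11^4 = (11^2)^2 ≡ 121^2 = 14641 ≡ 366 (mod 571)
11^8 = (11^4)^2 ≡ 366^2 = 133956 ≡ 342 (mod 571)
11^16 = (11^8)^2 ≡ 342^2 = 116964 ≡ 480 (mod 571)
11^32 = (11^16)^2 ≡ 480^2 = 230400 ≡ 287 (mod 571)
11^46 = 11^32 · 11^8 · 11^4 · 11^2 ≡ 287 · 342 · 366 · 121 ≡ 341 (mod 571).
So A = 341. Party 2 then computes K = A^b mod p = 341^30 mod 571.
341^1 ≡ 341 (mod 571)
341^2 = (341^1)^2 ≡ 341^2 = 116281 ≡ 368 (mod 571)
341^4 = (341^2)^2 ≡ 368^2 = 135424 ≡ 97 (mod 571)
341^8 = (341^4)^2 ≡ 97^2 = 9409 ≡ 273 (mod 571)
341^16 = (341^8)^2 ≡ 273^2 = 74529 ≡ 299 (mod 571)
341^30 = 341^16 · 341^8 · 341^4 · 341^2 ≡ 299 · 273 · 97 · 368 ≡ 350 (mod 571).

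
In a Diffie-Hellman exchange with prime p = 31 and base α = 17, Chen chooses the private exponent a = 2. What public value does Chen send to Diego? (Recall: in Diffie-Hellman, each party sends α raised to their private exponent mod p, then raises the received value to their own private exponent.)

10

Public value = 17^2 mod 31.
17^1 ≡ 17 (mod 31)
17^2 = (17^1)^2 ≡ 17^2 = 289 ≡ 10 (mod 31)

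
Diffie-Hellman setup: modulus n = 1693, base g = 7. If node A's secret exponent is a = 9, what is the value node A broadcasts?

952

Public value = 7^9 mod 1693.
7^1 ≡ 7 (mod 1693)
7^2 = (7^1)^2 ≡ 7^2 = 49 ≡ 49 (mod 1693)
7^4 = (7^2)^2 ≡ 49^2 = 2401 ≡ 708 (mod 1693)
7^8 = (7^4)^2 ≡ 708^2 = 501264 ≡ 136 (mod 1693)
7^9 = 7^8 · 7^1 ≡ 136 · 7 ≡ 952 (mod 1693).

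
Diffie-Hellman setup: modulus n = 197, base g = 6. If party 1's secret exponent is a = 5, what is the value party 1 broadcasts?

Public value = 6^5 mod 197.
6^1 ≡ 6 (mod 197)
6^2 = (6^1)^2 ≡ 6^2 = 36 ≡ 36 (mod 197)
6^4 = (6^2)^2 ≡ 36^2 = 1296 ≡ 114 (mod 197)
6^5 = 6^4 · 6^1 ≡ 114 · 6 ≡ 93 (mod 197).

93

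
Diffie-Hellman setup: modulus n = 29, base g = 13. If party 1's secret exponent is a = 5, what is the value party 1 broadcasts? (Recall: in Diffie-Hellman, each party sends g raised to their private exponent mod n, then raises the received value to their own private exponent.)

6

Public value = 13^{5} \pmod{29}.
13^1 ≡ 13 (mod 29)
13^2 = (13^1)^2 ≡ 13^2 = 169 ≡ 24 (mod 29)
13^4 = (13^2)^2 ≡ 24^2 = 576 ≡ 25 (mod 29)
13^5 = 13^4 · 13^1 ≡ 25 · 13 ≡ 6 (mod 29).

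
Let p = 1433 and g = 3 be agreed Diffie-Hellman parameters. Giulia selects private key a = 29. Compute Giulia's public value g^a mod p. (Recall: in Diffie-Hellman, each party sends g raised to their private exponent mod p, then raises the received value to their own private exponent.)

Public value = 3^29 mod 1433.
3^1 ≡ 3 (mod 1433)
3^2 = (3^1)^2 ≡ 3^2 = 9 ≡ 9 (mod 1433)
3^4 = (3^2)^2 ≡ 9^2 = 81 ≡ 81 (mod 1433)
3^8 = (3^4)^2 ≡ 81^2 = 6561 ≡ 829 (mod 1433)
3^16 = (3^8)^2 ≡ 829^2 = 687241 ≡ 834 (mod 1433)
3^29 = 3^16 · 3^8 · 3^4 · 3^1 ≡ 834 · 829 · 81 · 3 ≡ 445 (mod 1433).

445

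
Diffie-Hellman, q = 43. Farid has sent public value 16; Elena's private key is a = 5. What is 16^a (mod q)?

21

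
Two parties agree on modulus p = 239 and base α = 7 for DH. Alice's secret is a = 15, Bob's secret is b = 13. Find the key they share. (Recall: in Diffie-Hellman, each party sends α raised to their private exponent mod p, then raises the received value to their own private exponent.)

92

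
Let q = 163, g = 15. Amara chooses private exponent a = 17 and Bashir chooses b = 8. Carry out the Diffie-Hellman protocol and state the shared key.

Bashir sends B = g^b mod q = 15^8 mod 163.
15^1 ≡ 15 (mod 163)
15^2 = (15^1)^2 ≡ 15^2 = 225 ≡ 62 (mod 163)
15^4 = (15^2)^2 ≡ 62^2 = 3844 ≡ 95 (mod 163)
15^8 = (15^4)^2 ≡ 95^2 = 9025 ≡ 60 (mod 163)
So B = 60. Amara then computes K = B^a mod q = 60^17 mod 163.
60^1 ≡ 60 (mod 163)
60^2 = (60^1)^2 ≡ 60^2 = 3600 ≡ 14 (mod 163)
60^4 = (60^2)^2 ≡ 14^2 = 196 ≡ 33 (mod 163)
60^8 = (60^4)^2 ≡ 33^2 = 1089 ≡ 111 (mod 163)
60^16 = (60^8)^2 ≡ 111^2 = 12321 ≡ 96 (mod 163)
60^17 = 60^16 · 60^1 ≡ 96 · 60 ≡ 55 (mod 163).

55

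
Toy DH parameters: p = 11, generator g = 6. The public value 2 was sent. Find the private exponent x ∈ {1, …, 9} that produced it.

Try successive powers of 6 modulo 11:
6^1 ≡ 6
6^2 ≡ 3
6^3 ≡ 7
6^4 ≡ 9
6^5 ≡ 10
6^6 ≡ 5
6^7 ≡ 8
6^8 ≡ 4
6^9 ≡ 2
Found: x = 9.

9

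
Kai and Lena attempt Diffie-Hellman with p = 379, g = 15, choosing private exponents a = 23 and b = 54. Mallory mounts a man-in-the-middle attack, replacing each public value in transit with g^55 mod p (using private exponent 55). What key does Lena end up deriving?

94

Lena receives Mallory's public value M = 15^55 mod 379 instead of the honest one.
15^1 ≡ 15 (mod 379)
15^2 = (15^1)^2 ≡ 15^2 = 225 ≡ 225 (mod 379)
15^4 = (15^2)^2 ≡ 225^2 = 50625 ≡ 218 (mod 379)
15^8 = (15^4)^2 ≡ 218^2 = 47524 ≡ 149 (mod 379)
15^16 = (15^8)^2 ≡ 149^2 = 22201 ≡ 219 (mod 379)
15^32 = (15^16)^2 ≡ 219^2 = 47961 ≡ 207 (mod 379)
15^55 = 15^32 · 15^16 · 15^4 · 15^2 · 15^1 ≡ 207 · 219 · 218 · 225 · 15 ≡ 359 (mod 379).
So M = 359. Lena computes K = M^54 mod 379.
359^1 ≡ 359 (mod 379)
359^2 = (359^1)^2 ≡ 359^2 = 128881 ≡ 21 (mod 379)
359^4 = (359^2)^2 ≡ 21^2 = 441 ≡ 62 (mod 379)
359^8 = (359^4)^2 ≡ 62^2 = 3844 ≡ 54 (mod 379)
359^16 = (359^8)^2 ≡ 54^2 = 2916 ≡ 263 (mod 379)
359^32 = (359^16)^2 ≡ 263^2 = 69169 ≡ 191 (mod 379)
359^54 = 359^32 · 359^16 · 359^4 · 359^2 ≡ 191 · 263 · 62 · 21 ≡ 94 (mod 379).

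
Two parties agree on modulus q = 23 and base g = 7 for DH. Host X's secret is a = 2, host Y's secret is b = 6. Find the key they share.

Host X sends A = g^a mod q = 7^2 mod 23.
7^1 ≡ 7 (mod 23)
7^2 = (7^1)^2 ≡ 7^2 = 49 ≡ 3 (mod 23)
So A = 3. Host Y then computes K = A^b mod q = 3^6 mod 23.
3^1 ≡ 3 (mod 23)
3^2 = (3^1)^2 ≡ 3^2 = 9 ≡ 9 (mod 23)
3^4 = (3^2)^2 ≡ 9^2 = 81 ≡ 12 (mod 23)
3^6 = 3^4 · 3^2 ≡ 12 · 9 ≡ 16 (mod 23).

16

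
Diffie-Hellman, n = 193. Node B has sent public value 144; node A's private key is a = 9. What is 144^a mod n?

Shared key K = 144^9 mod 193.
144^1 ≡ 144 (mod 193)
144^2 = (144^1)^2 ≡ 144^2 = 20736 ≡ 85 (mod 193)
144^4 = (144^2)^2 ≡ 85^2 = 7225 ≡ 84 (mod 193)
144^8 = (144^4)^2 ≡ 84^2 = 7056 ≡ 108 (mod 193)
144^9 = 144^8 · 144^1 ≡ 108 · 144 ≡ 112 (mod 193).

112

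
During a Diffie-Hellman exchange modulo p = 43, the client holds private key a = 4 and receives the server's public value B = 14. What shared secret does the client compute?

Shared key K = 14^4 mod 43.
14^1 ≡ 14 (mod 43)
14^2 = (14^1)^2 ≡ 14^2 = 196 ≡ 24 (mod 43)
14^4 = (14^2)^2 ≡ 24^2 = 576 ≡ 17 (mod 43)

17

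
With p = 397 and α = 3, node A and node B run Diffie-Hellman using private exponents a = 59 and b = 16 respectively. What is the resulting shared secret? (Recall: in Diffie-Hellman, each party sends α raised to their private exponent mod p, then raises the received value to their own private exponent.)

122

Node B sends B = α^b mod p = 3^16 mod 397.
3^1 ≡ 3 (mod 397)
3^2 = (3^1)^2 ≡ 3^2 = 9 ≡ 9 (mod 397)
3^4 = (3^2)^2 ≡ 9^2 = 81 ≡ 81 (mod 397)
3^8 = (3^4)^2 ≡ 81^2 = 6561 ≡ 209 (mod 397)
3^16 = (3^8)^2 ≡ 209^2 = 43681 ≡ 11 (mod 397)
So B = 11. Node A then computes K = B^a mod p = 11^59 mod 397.
11^1 ≡ 11 (mod 397)
11^2 = (11^1)^2 ≡ 11^2 = 121 ≡ 121 (mod 397)
11^4 = (11^2)^2 ≡ 121^2 = 14641 ≡ 349 (mod 397)
11^8 = (11^4)^2 ≡ 349^2 = 121801 ≡ 319 (mod 397)
11^16 = (11^8)^2 ≡ 319^2 = 101761 ≡ 129 (mod 397)
11^32 = (11^16)^2 ≡ 129^2 = 16641 ≡ 364 (mod 397)
11^59 = 11^32 · 11^16 · 11^8 · 11^2 · 11^1 ≡ 364 · 129 · 319 · 121 · 11 ≡ 122 (mod 397).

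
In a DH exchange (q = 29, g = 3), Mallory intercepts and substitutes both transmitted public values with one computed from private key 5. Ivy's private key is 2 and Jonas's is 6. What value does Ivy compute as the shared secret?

Ivy receives Mallory's public value M = 3^5 mod 29 instead of the honest one.
3^1 ≡ 3 (mod 29)
3^2 = (3^1)^2 ≡ 3^2 = 9 ≡ 9 (mod 29)
3^4 = (3^2)^2 ≡ 9^2 = 81 ≡ 23 (mod 29)
3^5 = 3^4 · 3^1 ≡ 23 · 3 ≡ 11 (mod 29).
So M = 11. Ivy computes K = M^2 mod 29.
11^1 ≡ 11 (mod 29)
11^2 = (11^1)^2 ≡ 11^2 = 121 ≡ 5 (mod 29)

5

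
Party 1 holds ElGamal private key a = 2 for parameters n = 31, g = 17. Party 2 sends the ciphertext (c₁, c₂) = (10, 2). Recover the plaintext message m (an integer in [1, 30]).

18

Shared mask s = c₁^a mod n = 10^2 mod 31.
10^1 ≡ 10 (mod 31)
10^2 = (10^1)^2 ≡ 10^2 = 100 ≡ 7 (mod 31)
So s = 7; s⁻¹ ≡ 9 (mod 31).
m = c₂ · s⁻¹ mod 31 = 2 · 9 mod 31 = 18.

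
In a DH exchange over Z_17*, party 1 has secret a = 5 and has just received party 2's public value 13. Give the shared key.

Shared key K = 13^5 mod 17.
13^1 ≡ 13 (mod 17)
13^2 = (13^1)^2 ≡ 13^2 = 169 ≡ 16 (mod 17)
13^4 = (13^2)^2 ≡ 16^2 = 256 ≡ 1 (mod 17)
13^5 = 13^4 · 13^1 ≡ 1 · 13 ≡ 13 (mod 17).

13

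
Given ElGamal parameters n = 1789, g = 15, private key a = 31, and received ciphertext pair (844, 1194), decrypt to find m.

139

Shared mask s = c₁^a mod n = 844^31 mod 1789.
844^1 ≡ 844 (mod 1789)
844^2 = (844^1)^2 ≡ 844^2 = 712336 ≡ 314 (mod 1789)
844^4 = (844^2)^2 ≡ 314^2 = 98596 ≡ 201 (mod 1789)
844^8 = (844^4)^2 ≡ 201^2 = 40401 ≡ 1043 (mod 1789)
844^16 = (844^8)^2 ≡ 1043^2 = 1087849 ≡ 137 (mod 1789)
844^31 = 844^16 · 844^8 · 844^4 · 844^2 · 844^1 ≡ 137 · 1043 · 201 · 314 · 844 ≡ 266 (mod 1789).
So s = 266; s⁻¹ ≡ 1446 (mod 1789).
m = c₂ · s⁻¹ mod 1789 = 1194 · 1446 mod 1789 = 139.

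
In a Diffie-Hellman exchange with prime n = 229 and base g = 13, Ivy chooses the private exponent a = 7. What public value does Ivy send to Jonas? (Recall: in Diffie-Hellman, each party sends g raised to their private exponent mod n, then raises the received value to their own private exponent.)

227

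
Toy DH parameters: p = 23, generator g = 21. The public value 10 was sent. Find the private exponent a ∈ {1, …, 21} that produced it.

Try successive powers of 21 modulo 23:
21^1 ≡ 21
21^2 ≡ 4
21^3 ≡ 15
21^4 ≡ 16
21^5 ≡ 14
21^6 ≡ 18
21^7 ≡ 10
Found: a = 7.

7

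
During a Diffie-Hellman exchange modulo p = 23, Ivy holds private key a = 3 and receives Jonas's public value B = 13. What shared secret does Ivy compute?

Shared key K = 13^3 mod 23.
13^1 ≡ 13 (mod 23)
13^2 = (13^1)^2 ≡ 13^2 = 169 ≡ 8 (mod 23)
13^3 = 13^2 · 13^1 ≡ 8 · 13 ≡ 12 (mod 23).

12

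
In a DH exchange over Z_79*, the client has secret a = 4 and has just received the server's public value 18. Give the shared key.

Shared key K = 18^4 mod 79.
18^1 ≡ 18 (mod 79)
18^2 = (18^1)^2 ≡ 18^2 = 324 ≡ 8 (mod 79)
18^4 = (18^2)^2 ≡ 8^2 = 64 ≡ 64 (mod 79)

64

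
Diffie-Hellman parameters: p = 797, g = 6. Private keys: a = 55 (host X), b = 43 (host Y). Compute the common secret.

100

Host Y sends B = g^b mod p = 6^43 mod 797.
6^1 ≡ 6 (mod 797)
6^2 = (6^1)^2 ≡ 6^2 = 36 ≡ 36 (mod 797)
6^4 = (6^2)^2 ≡ 36^2 = 1296 ≡ 499 (mod 797)
6^8 = (6^4)^2 ≡ 499^2 = 249001 ≡ 337 (mod 797)
6^16 = (6^8)^2 ≡ 337^2 = 113569 ≡ 395 (mod 797)
6^32 = (6^16)^2 ≡ 395^2 = 156025 ≡ 610 (mod 797)
6^43 = 6^32 · 6^8 · 6^2 · 6^1 ≡ 610 · 337 · 36 · 6 ≡ 656 (mod 797).
So B = 656. Host X then computes K = B^a mod p = 656^55 mod 797.
656^1 ≡ 656 (mod 797)
656^2 = (656^1)^2 ≡ 656^2 = 430336 ≡ 753 (mod 797)
656^4 = (656^2)^2 ≡ 753^2 = 567009 ≡ 342 (mod 797)
656^8 = (656^4)^2 ≡ 342^2 = 116964 ≡ 602 (mod 797)
656^16 = (656^8)^2 ≡ 602^2 = 362404 ≡ 566 (mod 797)
656^32 = (656^16)^2 ≡ 566^2 = 320356 ≡ 759 (mod 797)
656^55 = 656^32 · 656^16 · 656^4 · 656^2 · 656^1 ≡ 759 · 566 · 342 · 753 · 656 ≡ 100 (mod 797).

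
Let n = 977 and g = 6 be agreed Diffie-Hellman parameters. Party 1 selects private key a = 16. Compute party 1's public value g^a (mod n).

938

Public value = 6^16 (mod 977).
6^1 ≡ 6 (mod 977)
6^2 = (6^1)^2 ≡ 6^2 = 36 ≡ 36 (mod 977)
6^4 = (6^2)^2 ≡ 36^2 = 1296 ≡ 319 (mod 977)
6^8 = (6^4)^2 ≡ 319^2 = 101761 ≡ 153 (mod 977)
6^16 = (6^8)^2 ≡ 153^2 = 23409 ≡ 938 (mod 977)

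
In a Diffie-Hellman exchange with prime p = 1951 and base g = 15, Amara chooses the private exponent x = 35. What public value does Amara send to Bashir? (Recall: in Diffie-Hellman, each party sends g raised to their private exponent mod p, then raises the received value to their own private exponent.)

406

Public value = 15^35 (mod 1951).
15^1 ≡ 15 (mod 1951)
15^2 = (15^1)^2 ≡ 15^2 = 225 ≡ 225 (mod 1951)
15^4 = (15^2)^2 ≡ 225^2 = 50625 ≡ 1850 (mod 1951)
15^8 = (15^4)^2 ≡ 1850^2 = 3422500 ≡ 446 (mod 1951)
15^16 = (15^8)^2 ≡ 446^2 = 198916 ≡ 1865 (mod 1951)
15^32 = (15^16)^2 ≡ 1865^2 = 3478225 ≡ 1543 (mod 1951)
15^35 = 15^32 · 15^2 · 15^1 ≡ 1543 · 225 · 15 ≡ 406 (mod 1951).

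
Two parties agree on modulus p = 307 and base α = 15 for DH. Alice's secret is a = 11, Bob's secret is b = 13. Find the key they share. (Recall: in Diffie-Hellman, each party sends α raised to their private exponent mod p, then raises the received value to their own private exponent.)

Bob sends B = α^b mod p = 15^13 mod 307.
15^1 ≡ 15 (mod 307)
15^2 = (15^1)^2 ≡ 15^2 = 225 ≡ 225 (mod 307)
15^4 = (15^2)^2 ≡ 225^2 = 50625 ≡ 277 (mod 307)
15^8 = (15^4)^2 ≡ 277^2 = 76729 ≡ 286 (mod 307)
15^13 = 15^8 · 15^4 · 15^1 ≡ 286 · 277 · 15 ≡ 240 (mod 307).
So B = 240. Alice then computes K = B^a mod p = 240^11 mod 307.
240^1 ≡ 240 (mod 307)
240^2 = (240^1)^2 ≡ 240^2 = 57600 ≡ 191 (mod 307)
240^4 = (240^2)^2 ≡ 191^2 = 36481 ≡ 255 (mod 307)
240^8 = (240^4)^2 ≡ 255^2 = 65025 ≡ 248 (mod 307)
240^11 = 240^8 · 240^2 · 240^1 ≡ 248 · 191 · 240 ≡ 110 (mod 307).

110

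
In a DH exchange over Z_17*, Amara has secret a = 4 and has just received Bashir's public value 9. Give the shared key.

16

Shared key K = 9^4 mod 17.
9^1 ≡ 9 (mod 17)
9^2 = (9^1)^2 ≡ 9^2 = 81 ≡ 13 (mod 17)
9^4 = (9^2)^2 ≡ 13^2 = 169 ≡ 16 (mod 17)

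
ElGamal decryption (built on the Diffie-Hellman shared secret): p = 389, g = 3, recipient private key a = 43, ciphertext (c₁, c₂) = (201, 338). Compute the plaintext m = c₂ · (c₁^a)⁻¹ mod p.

69

Shared mask s = c₁^a mod p = 201^43 mod 389.
201^1 ≡ 201 (mod 389)
201^2 = (201^1)^2 ≡ 201^2 = 40401 ≡ 334 (mod 389)
201^4 = (201^2)^2 ≡ 334^2 = 111556 ≡ 302 (mod 389)
201^8 = (201^4)^2 ≡ 302^2 = 91204 ≡ 178 (mod 389)
201^16 = (201^8)^2 ≡ 178^2 = 31684 ≡ 175 (mod 389)
201^32 = (201^16)^2 ≡ 175^2 = 30625 ≡ 283 (mod 389)
201^43 = 201^32 · 201^8 · 201^2 · 201^1 ≡ 283 · 178 · 334 · 201 ≡ 50 (mod 389).
So s = 50; s⁻¹ ≡ 319 (mod 389).
m = c₂ · s⁻¹ mod 389 = 338 · 319 mod 389 = 69.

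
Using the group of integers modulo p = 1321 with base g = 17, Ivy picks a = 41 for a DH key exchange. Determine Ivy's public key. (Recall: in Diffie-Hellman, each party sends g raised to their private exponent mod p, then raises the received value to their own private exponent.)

218

Public value = 17^41 (mod 1321).
17^1 ≡ 17 (mod 1321)
17^2 = (17^1)^2 ≡ 17^2 = 289 ≡ 289 (mod 1321)
17^4 = (17^2)^2 ≡ 289^2 = 83521 ≡ 298 (mod 1321)
17^8 = (17^4)^2 ≡ 298^2 = 88804 ≡ 297 (mod 1321)
17^16 = (17^8)^2 ≡ 297^2 = 88209 ≡ 1023 (mod 1321)
17^32 = (17^16)^2 ≡ 1023^2 = 1046529 ≡ 297 (mod 1321)
17^41 = 17^32 · 17^8 · 17^1 ≡ 297 · 297 · 17 ≡ 218 (mod 1321).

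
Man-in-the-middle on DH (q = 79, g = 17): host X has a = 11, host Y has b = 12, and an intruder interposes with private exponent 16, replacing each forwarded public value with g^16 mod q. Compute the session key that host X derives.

46

Host X receives an intruder's public value M = 17^16 mod 79 instead of the honest one.
17^1 ≡ 17 (mod 79)
17^2 = (17^1)^2 ≡ 17^2 = 289 ≡ 52 (mod 79)
17^4 = (17^2)^2 ≡ 52^2 = 2704 ≡ 18 (mod 79)
17^8 = (17^4)^2 ≡ 18^2 = 324 ≡ 8 (mod 79)
17^16 = (17^8)^2 ≡ 8^2 = 64 ≡ 64 (mod 79)
So M = 64. Host X computes K = M^11 mod 79.
64^1 ≡ 64 (mod 79)
64^2 = (64^1)^2 ≡ 64^2 = 4096 ≡ 67 (mod 79)
64^4 = (64^2)^2 ≡ 67^2 = 4489 ≡ 65 (mod 79)
64^8 = (64^4)^2 ≡ 65^2 = 4225 ≡ 38 (mod 79)
64^11 = 64^8 · 64^2 · 64^1 ≡ 38 · 67 · 64 ≡ 46 (mod 79).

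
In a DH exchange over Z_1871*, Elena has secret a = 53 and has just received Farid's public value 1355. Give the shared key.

Shared key K = 1355^53 mod 1871.
1355^1 ≡ 1355 (mod 1871)
1355^2 = (1355^1)^2 ≡ 1355^2 = 1836025 ≡ 574 (mod 1871)
1355^4 = (1355^2)^2 ≡ 574^2 = 329476 ≡ 180 (mod 1871)
1355^8 = (1355^4)^2 ≡ 180^2 = 32400 ≡ 593 (mod 1871)
1355^16 = (1355^8)^2 ≡ 593^2 = 351649 ≡ 1772 (mod 1871)
1355^32 = (1355^16)^2 ≡ 1772^2 = 3139984 ≡ 446 (mod 1871)
1355^53 = 1355^32 · 1355^16 · 1355^4 · 1355^1 ≡ 446 · 1772 · 180 · 1355 ≡ 1072 (mod 1871).

1072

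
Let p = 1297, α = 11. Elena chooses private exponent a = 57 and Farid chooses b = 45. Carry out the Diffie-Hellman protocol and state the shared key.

464

Elena sends A = α^a mod p = 11^57 mod 1297.
11^1 ≡ 11 (mod 1297)
11^2 = (11^1)^2 ≡ 11^2 = 121 ≡ 121 (mod 1297)
11^4 = (11^2)^2 ≡ 121^2 = 14641 ≡ 374 (mod 1297)
11^8 = (11^4)^2 ≡ 374^2 = 139876 ≡ 1097 (mod 1297)
11^16 = (11^8)^2 ≡ 1097^2 = 1203409 ≡ 1090 (mod 1297)
11^32 = (11^16)^2 ≡ 1090^2 = 1188100 ≡ 48 (mod 1297)
11^57 = 11^32 · 11^16 · 11^8 · 11^1 ≡ 48 · 1090 · 1097 · 11 ≡ 859 (mod 1297).
So A = 859. Farid then computes K = A^b mod p = 859^45 mod 1297.
859^1 ≡ 859 (mod 1297)
859^2 = (859^1)^2 ≡ 859^2 = 737881 ≡ 1185 (mod 1297)
859^4 = (859^2)^2 ≡ 1185^2 = 1404225 ≡ 871 (mod 1297)
859^8 = (859^4)^2 ≡ 871^2 = 758641 ≡ 1193 (mod 1297)
859^16 = (859^8)^2 ≡ 1193^2 = 1423249 ≡ 440 (mod 1297)
859^32 = (859^16)^2 ≡ 440^2 = 193600 ≡ 347 (mod 1297)
859^45 = 859^32 · 859^8 · 859^4 · 859^1 ≡ 347 · 1193 · 871 · 859 ≡ 464 (mod 1297).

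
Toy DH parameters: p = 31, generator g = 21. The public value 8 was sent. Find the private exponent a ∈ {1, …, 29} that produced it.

18

Try successive powers of 21 modulo 31:
21^1 ≡ 21
21^2 ≡ 7
21^3 ≡ 23
21^4 ≡ 18
21^5 ≡ 6
21^6 ≡ 2
21^7 ≡ 11
21^8 ≡ 14
21^9 ≡ 15
21^10 ≡ 5
21^11 ≡ 12
21^12 ≡ 4
21^13 ≡ 22
21^14 ≡ 28
21^15 ≡ 30
21^16 ≡ 10
21^17 ≡ 24
21^18 ≡ 8
Found: a = 18.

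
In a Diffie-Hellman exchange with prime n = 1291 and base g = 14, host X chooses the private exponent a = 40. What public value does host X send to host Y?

Public value = 14^40 mod 1291.
14^1 ≡ 14 (mod 1291)
14^2 = (14^1)^2 ≡ 14^2 = 196 ≡ 196 (mod 1291)
14^4 = (14^2)^2 ≡ 196^2 = 38416 ≡ 977 (mod 1291)
14^8 = (14^4)^2 ≡ 977^2 = 954529 ≡ 480 (mod 1291)
14^16 = (14^8)^2 ≡ 480^2 = 230400 ≡ 602 (mod 1291)
14^32 = (14^16)^2 ≡ 602^2 = 362404 ≡ 924 (mod 1291)
14^40 = 14^32 · 14^8 ≡ 924 · 480 ≡ 707 (mod 1291).

707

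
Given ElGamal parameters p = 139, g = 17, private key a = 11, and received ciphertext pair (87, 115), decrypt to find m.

117

Shared mask s = c₁^a mod p = 87^11 mod 139.
87^1 ≡ 87 (mod 139)
87^2 = (87^1)^2 ≡ 87^2 = 7569 ≡ 63 (mod 139)
87^4 = (87^2)^2 ≡ 63^2 = 3969 ≡ 77 (mod 139)
87^8 = (87^4)^2 ≡ 77^2 = 5929 ≡ 91 (mod 139)
87^11 = 87^8 · 87^2 · 87^1 ≡ 91 · 63 · 87 ≡ 39 (mod 139).
So s = 39; s⁻¹ ≡ 82 (mod 139).
m = c₂ · s⁻¹ mod 139 = 115 · 82 mod 139 = 117.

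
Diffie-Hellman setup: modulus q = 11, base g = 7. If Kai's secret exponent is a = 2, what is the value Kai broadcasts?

5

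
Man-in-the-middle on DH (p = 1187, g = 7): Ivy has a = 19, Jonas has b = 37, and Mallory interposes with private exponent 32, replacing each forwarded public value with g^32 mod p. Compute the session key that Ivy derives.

Ivy receives Mallory's public value M = 7^32 mod 1187 instead of the honest one.
7^1 ≡ 7 (mod 1187)
7^2 = (7^1)^2 ≡ 7^2 = 49 ≡ 49 (mod 1187)
7^4 = (7^2)^2 ≡ 49^2 = 2401 ≡ 27 (mod 1187)
7^8 = (7^4)^2 ≡ 27^2 = 729 ≡ 729 (mod 1187)
7^16 = (7^8)^2 ≡ 729^2 = 531441 ≡ 852 (mod 1187)
7^32 = (7^16)^2 ≡ 852^2 = 725904 ≡ 647 (mod 1187)
So M = 647. Ivy computes K = M^19 mod 1187.
647^1 ≡ 647 (mod 1187)
647^2 = (647^1)^2 ≡ 647^2 = 418609 ≡ 785 (mod 1187)
647^4 = (647^2)^2 ≡ 785^2 = 616225 ≡ 172 (mod 1187)
647^8 = (647^4)^2 ≡ 172^2 = 29584 ≡ 1096 (mod 1187)
647^16 = (647^8)^2 ≡ 1096^2 = 1201216 ≡ 1159 (mod 1187)
647^19 = 647^16 · 647^2 · 647^1 ≡ 1159 · 785 · 647 ≡ 387 (mod 1187).

387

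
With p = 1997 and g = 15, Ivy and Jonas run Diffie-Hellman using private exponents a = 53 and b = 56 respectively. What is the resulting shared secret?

1347

Jonas sends B = g^b mod p = 15^56 mod 1997.
15^1 ≡ 15 (mod 1997)
15^2 = (15^1)^2 ≡ 15^2 = 225 ≡ 225 (mod 1997)
15^4 = (15^2)^2 ≡ 225^2 = 50625 ≡ 700 (mod 1997)
15^8 = (15^4)^2 ≡ 700^2 = 490000 ≡ 735 (mod 1997)
15^16 = (15^8)^2 ≡ 735^2 = 540225 ≡ 1035 (mod 1997)
15^32 = (15^16)^2 ≡ 1035^2 = 1071225 ≡ 833 (mod 1997)
15^56 = 15^32 · 15^16 · 15^8 ≡ 833 · 1035 · 735 ≡ 1876 (mod 1997).
So B = 1876. Ivy then computes K = B^a mod p = 1876^53 mod 1997.
1876^1 ≡ 1876 (mod 1997)
1876^2 = (1876^1)^2 ≡ 1876^2 = 3519376 ≡ 662 (mod 1997)
1876^4 = (1876^2)^2 ≡ 662^2 = 438244 ≡ 901 (mod 1997)
1876^8 = (1876^4)^2 ≡ 901^2 = 811801 ≡ 1019 (mod 1997)
1876^16 = (1876^8)^2 ≡ 1019^2 = 1038361 ≡ 1918 (mod 1997)
1876^32 = (1876^16)^2 ≡ 1918^2 = 3678724 ≡ 250 (mod 1997)
1876^53 = 1876^32 · 1876^16 · 1876^4 · 1876^1 ≡ 250 · 1918 · 901 · 1876 ≡ 1347 (mod 1997).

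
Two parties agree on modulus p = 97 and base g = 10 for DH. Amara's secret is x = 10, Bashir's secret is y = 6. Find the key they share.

Amara sends A = g^x mod p = 10^10 mod 97.
10^1 ≡ 10 (mod 97)
10^2 = (10^1)^2 ≡ 10^2 = 100 ≡ 3 (mod 97)
10^4 = (10^2)^2 ≡ 3^2 = 9 ≡ 9 (mod 97)
10^8 = (10^4)^2 ≡ 9^2 = 81 ≡ 81 (mod 97)
10^10 = 10^8 · 10^2 ≡ 81 · 3 ≡ 49 (mod 97).
So A = 49. Bashir then computes K = A^y mod p = 49^6 mod 97.
49^1 ≡ 49 (mod 97)
49^2 = (49^1)^2 ≡ 49^2 = 2401 ≡ 73 (mod 97)
49^4 = (49^2)^2 ≡ 73^2 = 5329 ≡ 91 (mod 97)
49^6 = 49^4 · 49^2 ≡ 91 · 73 ≡ 47 (mod 97).

47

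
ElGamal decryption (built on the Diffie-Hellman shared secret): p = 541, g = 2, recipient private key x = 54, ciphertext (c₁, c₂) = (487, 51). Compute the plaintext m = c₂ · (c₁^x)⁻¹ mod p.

Shared mask s = c₁^x mod p = 487^54 mod 541.
487^1 ≡ 487 (mod 541)
487^2 = (487^1)^2 ≡ 487^2 = 237169 ≡ 211 (mod 541)
487^4 = (487^2)^2 ≡ 211^2 = 44521 ≡ 159 (mod 541)
487^8 = (487^4)^2 ≡ 159^2 = 25281 ≡ 395 (mod 541)
487^16 = (487^8)^2 ≡ 395^2 = 156025 ≡ 217 (mod 541)
487^32 = (487^16)^2 ≡ 217^2 = 47089 ≡ 22 (mod 541)
487^54 = 487^32 · 487^16 · 487^4 · 487^2 ≡ 22 · 217 · 159 · 211 ≡ 417 (mod 541).
So s = 417; s⁻¹ ≡ 493 (mod 541).
m = c₂ · s⁻¹ mod 541 = 51 · 493 mod 541 = 257.

257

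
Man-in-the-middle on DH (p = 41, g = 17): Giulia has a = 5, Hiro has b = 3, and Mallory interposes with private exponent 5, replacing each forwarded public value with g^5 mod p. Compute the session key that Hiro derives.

3

Hiro receives Mallory's public value M = 17^5 mod 41 instead of the honest one.
17^1 ≡ 17 (mod 41)
17^2 = (17^1)^2 ≡ 17^2 = 289 ≡ 2 (mod 41)
17^4 = (17^2)^2 ≡ 2^2 = 4 ≡ 4 (mod 41)
17^5 = 17^4 · 17^1 ≡ 4 · 17 ≡ 27 (mod 41).
So M = 27. Hiro computes K = M^3 mod 41.
27^1 ≡ 27 (mod 41)
27^2 = (27^1)^2 ≡ 27^2 = 729 ≡ 32 (mod 41)
27^3 = 27^2 · 27^1 ≡ 32 · 27 ≡ 3 (mod 41).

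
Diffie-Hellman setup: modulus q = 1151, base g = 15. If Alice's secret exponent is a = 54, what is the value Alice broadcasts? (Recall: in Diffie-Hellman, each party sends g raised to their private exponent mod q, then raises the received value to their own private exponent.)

Public value = 15^54 mod 1151.
15^1 ≡ 15 (mod 1151)
15^2 = (15^1)^2 ≡ 15^2 = 225 ≡ 225 (mod 1151)
15^4 = (15^2)^2 ≡ 225^2 = 50625 ≡ 1132 (mod 1151)
15^8 = (15^4)^2 ≡ 1132^2 = 1281424 ≡ 361 (mod 1151)
15^16 = (15^8)^2 ≡ 361^2 = 130321 ≡ 258 (mod 1151)
15^32 = (15^16)^2 ≡ 258^2 = 66564 ≡ 957 (mod 1151)
15^54 = 15^32 · 15^16 · 15^4 · 15^2 ≡ 957 · 258 · 1132 · 225 ≡ 249 (mod 1151).

249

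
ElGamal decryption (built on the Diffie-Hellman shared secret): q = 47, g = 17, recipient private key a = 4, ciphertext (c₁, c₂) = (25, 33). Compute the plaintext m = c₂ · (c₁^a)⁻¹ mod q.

10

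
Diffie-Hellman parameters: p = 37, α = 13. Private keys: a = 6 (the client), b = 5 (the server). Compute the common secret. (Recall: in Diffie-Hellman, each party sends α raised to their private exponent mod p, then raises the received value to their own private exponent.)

27

The server sends B = α^b mod p = 13^5 mod 37.
13^1 ≡ 13 (mod 37)
13^2 = (13^1)^2 ≡ 13^2 = 169 ≡ 21 (mod 37)
13^4 = (13^2)^2 ≡ 21^2 = 441 ≡ 34 (mod 37)
13^5 = 13^4 · 13^1 ≡ 34 · 13 ≡ 35 (mod 37).
So B = 35. The client then computes K = B^a mod p = 35^6 mod 37.
35^1 ≡ 35 (mod 37)
35^2 = (35^1)^2 ≡ 35^2 = 1225 ≡ 4 (mod 37)
35^4 = (35^2)^2 ≡ 4^2 = 16 ≡ 16 (mod 37)
35^6 = 35^4 · 35^2 ≡ 16 · 4 ≡ 27 (mod 37).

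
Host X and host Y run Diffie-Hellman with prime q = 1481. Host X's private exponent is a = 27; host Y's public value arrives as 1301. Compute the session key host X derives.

785

Shared key K = 1301^27 mod 1481.
1301^1 ≡ 1301 (mod 1481)
1301^2 = (1301^1)^2 ≡ 1301^2 = 1692601 ≡ 1299 (mod 1481)
1301^4 = (1301^2)^2 ≡ 1299^2 = 1687401 ≡ 542 (mod 1481)
1301^8 = (1301^4)^2 ≡ 542^2 = 293764 ≡ 526 (mod 1481)
1301^16 = (1301^8)^2 ≡ 526^2 = 276676 ≡ 1210 (mod 1481)
1301^27 = 1301^16 · 1301^8 · 1301^2 · 1301^1 ≡ 1210 · 526 · 1299 · 1301 ≡ 785 (mod 1481).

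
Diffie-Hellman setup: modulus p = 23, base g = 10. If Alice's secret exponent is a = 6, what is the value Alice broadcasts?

6

Public value = 10^{6} \pmod{23}.
10^1 ≡ 10 (mod 23)
10^2 = (10^1)^2 ≡ 10^2 = 100 ≡ 8 (mod 23)
10^4 = (10^2)^2 ≡ 8^2 = 64 ≡ 18 (mod 23)
10^6 = 10^4 · 10^2 ≡ 18 · 8 ≡ 6 (mod 23).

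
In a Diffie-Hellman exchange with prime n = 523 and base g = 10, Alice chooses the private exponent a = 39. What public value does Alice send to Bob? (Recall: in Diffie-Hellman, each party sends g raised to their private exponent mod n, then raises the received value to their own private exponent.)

343

Public value = 10^39 mod 523.
10^1 ≡ 10 (mod 523)
10^2 = (10^1)^2 ≡ 10^2 = 100 ≡ 100 (mod 523)
10^4 = (10^2)^2 ≡ 100^2 = 10000 ≡ 63 (mod 523)
10^8 = (10^4)^2 ≡ 63^2 = 3969 ≡ 308 (mod 523)
10^16 = (10^8)^2 ≡ 308^2 = 94864 ≡ 201 (mod 523)
10^32 = (10^16)^2 ≡ 201^2 = 40401 ≡ 130 (mod 523)
10^39 = 10^32 · 10^4 · 10^2 · 10^1 ≡ 130 · 63 · 100 · 10 ≡ 343 (mod 523).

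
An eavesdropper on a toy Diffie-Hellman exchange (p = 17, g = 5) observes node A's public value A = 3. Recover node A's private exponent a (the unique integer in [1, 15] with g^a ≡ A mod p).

13

Try successive powers of 5 modulo 17:
5^1 ≡ 5
5^2 ≡ 8
5^3 ≡ 6
5^4 ≡ 13
5^5 ≡ 14
5^6 ≡ 2
5^7 ≡ 10
5^8 ≡ 16
5^9 ≡ 12
5^10 ≡ 9
5^11 ≡ 11
5^12 ≡ 4
5^13 ≡ 3
Found: a = 13.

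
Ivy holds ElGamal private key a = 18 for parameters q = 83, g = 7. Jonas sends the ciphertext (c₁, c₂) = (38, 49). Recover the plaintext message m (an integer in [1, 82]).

25

Shared mask s = c₁^a mod q = 38^18 mod 83.
38^1 ≡ 38 (mod 83)
38^2 = (38^1)^2 ≡ 38^2 = 1444 ≡ 33 (mod 83)
38^4 = (38^2)^2 ≡ 33^2 = 1089 ≡ 10 (mod 83)
38^8 = (38^4)^2 ≡ 10^2 = 100 ≡ 17 (mod 83)
38^16 = (38^8)^2 ≡ 17^2 = 289 ≡ 40 (mod 83)
38^18 = 38^16 · 38^2 ≡ 40 · 33 ≡ 75 (mod 83).
So s = 75; s⁻¹ ≡ 31 (mod 83).
m = c₂ · s⁻¹ mod 83 = 49 · 31 mod 83 = 25.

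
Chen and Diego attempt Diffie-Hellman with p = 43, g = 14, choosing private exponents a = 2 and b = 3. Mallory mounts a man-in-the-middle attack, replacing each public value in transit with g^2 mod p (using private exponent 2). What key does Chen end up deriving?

Chen receives Mallory's public value M = 14^2 mod 43 instead of the honest one.
14^1 ≡ 14 (mod 43)
14^2 = (14^1)^2 ≡ 14^2 = 196 ≡ 24 (mod 43)
So M = 24. Chen computes K = M^2 mod 43.
24^1 ≡ 24 (mod 43)
24^2 = (24^1)^2 ≡ 24^2 = 576 ≡ 17 (mod 43)

17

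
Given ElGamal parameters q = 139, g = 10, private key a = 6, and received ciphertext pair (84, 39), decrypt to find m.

94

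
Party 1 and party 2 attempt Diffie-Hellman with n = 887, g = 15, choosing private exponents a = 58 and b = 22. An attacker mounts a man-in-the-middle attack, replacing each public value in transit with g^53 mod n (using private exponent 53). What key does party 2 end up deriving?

Party 2 receives an attacker's public value M = 15^53 mod 887 instead of the honest one.
15^1 ≡ 15 (mod 887)
15^2 = (15^1)^2 ≡ 15^2 = 225 ≡ 225 (mod 887)
15^4 = (15^2)^2 ≡ 225^2 = 50625 ≡ 66 (mod 887)
15^8 = (15^4)^2 ≡ 66^2 = 4356 ≡ 808 (mod 887)
15^16 = (15^8)^2 ≡ 808^2 = 652864 ≡ 32 (mod 887)
15^32 = (15^16)^2 ≡ 32^2 = 1024 ≡ 137 (mod 887)
15^53 = 15^32 · 15^16 · 15^4 · 15^1 ≡ 137 · 32 · 66 · 15 ≡ 69 (mod 887).
So M = 69. Party 2 computes K = M^22 mod 887.
69^1 ≡ 69 (mod 887)
69^2 = (69^1)^2 ≡ 69^2 = 4761 ≡ 326 (mod 887)
69^4 = (69^2)^2 ≡ 326^2 = 106276 ≡ 723 (mod 887)
69^8 = (69^4)^2 ≡ 723^2 = 522729 ≡ 286 (mod 887)
69^16 = (69^8)^2 ≡ 286^2 = 81796 ≡ 192 (mod 887)
69^22 = 69^16 · 69^4 · 69^2 ≡ 192 · 723 · 326 ≡ 163 (mod 887).

163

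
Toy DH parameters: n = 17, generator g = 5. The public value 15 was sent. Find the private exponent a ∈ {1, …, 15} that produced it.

Try successive powers of 5 modulo 17:
5^1 ≡ 5
5^2 ≡ 8
5^3 ≡ 6
5^4 ≡ 13
5^5 ≡ 14
5^6 ≡ 2
5^7 ≡ 10
5^8 ≡ 16
5^9 ≡ 12
5^10 ≡ 9
5^11 ≡ 11
5^12 ≡ 4
5^13 ≡ 3
5^14 ≡ 15
Found: a = 14.

14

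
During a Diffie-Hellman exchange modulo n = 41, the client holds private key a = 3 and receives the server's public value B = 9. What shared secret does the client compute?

Shared key K = 9^3 mod 41.
9^1 ≡ 9 (mod 41)
9^2 = (9^1)^2 ≡ 9^2 = 81 ≡ 40 (mod 41)
9^3 = 9^2 · 9^1 ≡ 40 · 9 ≡ 32 (mod 41).

32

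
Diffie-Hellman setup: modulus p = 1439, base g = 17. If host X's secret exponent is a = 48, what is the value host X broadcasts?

45

Public value = 17^48 mod 1439.
17^1 ≡ 17 (mod 1439)
17^2 = (17^1)^2 ≡ 17^2 = 289 ≡ 289 (mod 1439)
17^4 = (17^2)^2 ≡ 289^2 = 83521 ≡ 59 (mod 1439)
17^8 = (17^4)^2 ≡ 59^2 = 3481 ≡ 603 (mod 1439)
17^16 = (17^8)^2 ≡ 603^2 = 363609 ≡ 981 (mod 1439)
17^32 = (17^16)^2 ≡ 981^2 = 962361 ≡ 1109 (mod 1439)
17^48 = 17^32 · 17^16 ≡ 1109 · 981 ≡ 45 (mod 1439).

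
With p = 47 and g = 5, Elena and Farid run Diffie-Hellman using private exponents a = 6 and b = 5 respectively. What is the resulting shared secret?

Elena sends A = g^a mod p = 5^6 mod 47.
5^1 ≡ 5 (mod 47)
5^2 = (5^1)^2 ≡ 5^2 = 25 ≡ 25 (mod 47)
5^4 = (5^2)^2 ≡ 25^2 = 625 ≡ 14 (mod 47)
5^6 = 5^4 · 5^2 ≡ 14 · 25 ≡ 21 (mod 47).
So A = 21. Farid then computes K = A^b mod p = 21^5 mod 47.
21^1 ≡ 21 (mod 47)
21^2 = (21^1)^2 ≡ 21^2 = 441 ≡ 18 (mod 47)
21^4 = (21^2)^2 ≡ 18^2 = 324 ≡ 42 (mod 47)
21^5 = 21^4 · 21^1 ≡ 42 · 21 ≡ 36 (mod 47).

36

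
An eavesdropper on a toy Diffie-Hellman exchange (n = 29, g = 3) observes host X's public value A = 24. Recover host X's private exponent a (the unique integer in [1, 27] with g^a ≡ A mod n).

24

Try successive powers of 3 modulo 29:
3^1 ≡ 3
3^2 ≡ 9
3^3 ≡ 27
3^4 ≡ 23
3^5 ≡ 11
3^6 ≡ 4
3^7 ≡ 12
3^8 ≡ 7
3^9 ≡ 21
3^10 ≡ 5
3^11 ≡ 15
3^12 ≡ 16
3^13 ≡ 19
3^14 ≡ 28
3^15 ≡ 26
3^16 ≡ 20
3^17 ≡ 2
3^18 ≡ 6
3^19 ≡ 18
3^20 ≡ 25
3^21 ≡ 17
3^22 ≡ 22
3^23 ≡ 8
3^24 ≡ 24
Found: a = 24.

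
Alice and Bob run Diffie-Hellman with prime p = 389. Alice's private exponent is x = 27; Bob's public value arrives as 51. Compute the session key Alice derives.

Shared key K = 51^27 mod 389.
51^1 ≡ 51 (mod 389)
51^2 = (51^1)^2 ≡ 51^2 = 2601 ≡ 267 (mod 389)
51^4 = (51^2)^2 ≡ 267^2 = 71289 ≡ 102 (mod 389)
51^8 = (51^4)^2 ≡ 102^2 = 10404 ≡ 290 (mod 389)
51^16 = (51^8)^2 ≡ 290^2 = 84100 ≡ 76 (mod 389)
51^27 = 51^16 · 51^8 · 51^2 · 51^1 ≡ 76 · 290 · 267 · 51 ≡ 123 (mod 389).

123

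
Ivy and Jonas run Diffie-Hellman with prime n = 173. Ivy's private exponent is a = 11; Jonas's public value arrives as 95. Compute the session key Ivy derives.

124

Shared key K = 95^11 mod 173.
95^1 ≡ 95 (mod 173)
95^2 = (95^1)^2 ≡ 95^2 = 9025 ≡ 29 (mod 173)
95^4 = (95^2)^2 ≡ 29^2 = 841 ≡ 149 (mod 173)
95^8 = (95^4)^2 ≡ 149^2 = 22201 ≡ 57 (mod 173)
95^11 = 95^8 · 95^2 · 95^1 ≡ 57 · 29 · 95 ≡ 124 (mod 173).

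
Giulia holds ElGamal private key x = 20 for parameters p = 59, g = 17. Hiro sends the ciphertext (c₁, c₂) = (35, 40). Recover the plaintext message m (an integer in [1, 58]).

Shared mask s = c₁^x mod p = 35^20 mod 59.
35^1 ≡ 35 (mod 59)
35^2 = (35^1)^2 ≡ 35^2 = 1225 ≡ 45 (mod 59)
35^4 = (35^2)^2 ≡ 45^2 = 2025 ≡ 19 (mod 59)
35^8 = (35^4)^2 ≡ 19^2 = 361 ≡ 7 (mod 59)
35^16 = (35^8)^2 ≡ 7^2 = 49 ≡ 49 (mod 59)
35^20 = 35^16 · 35^4 ≡ 49 · 19 ≡ 46 (mod 59).
So s = 46; s⁻¹ ≡ 9 (mod 59).
m = c₂ · s⁻¹ mod 59 = 40 · 9 mod 59 = 6.

6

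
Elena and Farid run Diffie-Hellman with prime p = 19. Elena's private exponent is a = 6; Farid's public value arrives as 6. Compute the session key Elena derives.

11

Shared key K = 6^6 mod 19.
6^1 ≡ 6 (mod 19)
6^2 = (6^1)^2 ≡ 6^2 = 36 ≡ 17 (mod 19)
6^4 = (6^2)^2 ≡ 17^2 = 289 ≡ 4 (mod 19)
6^6 = 6^4 · 6^2 ≡ 4 · 17 ≡ 11 (mod 19).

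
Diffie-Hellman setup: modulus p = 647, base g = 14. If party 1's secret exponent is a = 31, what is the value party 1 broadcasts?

507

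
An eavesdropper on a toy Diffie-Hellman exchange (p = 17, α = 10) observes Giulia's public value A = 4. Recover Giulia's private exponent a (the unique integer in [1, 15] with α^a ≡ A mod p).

Try successive powers of 10 modulo 17:
10^1 ≡ 10
10^2 ≡ 15
10^3 ≡ 14
10^4 ≡ 4
Found: a = 4.

4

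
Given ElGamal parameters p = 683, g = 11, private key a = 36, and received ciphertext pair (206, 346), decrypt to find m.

73

Shared mask s = c₁^a mod p = 206^36 mod 683.
206^1 ≡ 206 (mod 683)
206^2 = (206^1)^2 ≡ 206^2 = 42436 ≡ 90 (mod 683)
206^4 = (206^2)^2 ≡ 90^2 = 8100 ≡ 587 (mod 683)
206^8 = (206^4)^2 ≡ 587^2 = 344569 ≡ 337 (mod 683)
206^16 = (206^8)^2 ≡ 337^2 = 113569 ≡ 191 (mod 683)
206^32 = (206^16)^2 ≡ 191^2 = 36481 ≡ 282 (mod 683)
206^36 = 206^32 · 206^4 ≡ 282 · 587 ≡ 248 (mod 683).
So s = 248; s⁻¹ ≡ 168 (mod 683).
m = c₂ · s⁻¹ mod 683 = 346 · 168 mod 683 = 73.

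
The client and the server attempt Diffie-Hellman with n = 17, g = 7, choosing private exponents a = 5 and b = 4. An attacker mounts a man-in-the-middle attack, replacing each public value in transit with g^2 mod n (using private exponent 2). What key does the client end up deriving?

2

The client receives an attacker's public value M = 7^2 mod 17 instead of the honest one.
7^1 ≡ 7 (mod 17)
7^2 = (7^1)^2 ≡ 7^2 = 49 ≡ 15 (mod 17)
So M = 15. The client computes K = M^5 mod 17.
15^1 ≡ 15 (mod 17)
15^2 = (15^1)^2 ≡ 15^2 = 225 ≡ 4 (mod 17)
15^4 = (15^2)^2 ≡ 4^2 = 16 ≡ 16 (mod 17)
15^5 = 15^4 · 15^1 ≡ 16 · 15 ≡ 2 (mod 17).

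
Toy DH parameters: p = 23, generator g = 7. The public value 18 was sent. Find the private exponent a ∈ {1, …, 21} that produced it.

18

Try successive powers of 7 modulo 23:
7^1 ≡ 7
7^2 ≡ 3
7^3 ≡ 21
7^4 ≡ 9
7^5 ≡ 17
7^6 ≡ 4
7^7 ≡ 5
7^8 ≡ 12
7^9 ≡ 15
7^10 ≡ 13
7^11 ≡ 22
7^12 ≡ 16
7^13 ≡ 20
7^14 ≡ 2
7^15 ≡ 14
7^16 ≡ 6
7^17 ≡ 19
7^18 ≡ 18
Found: a = 18.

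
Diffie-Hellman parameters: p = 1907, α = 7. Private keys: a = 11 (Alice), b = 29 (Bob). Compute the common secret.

Alice sends A = α^a mod p = 7^11 mod 1907.
7^1 ≡ 7 (mod 1907)
7^2 = (7^1)^2 ≡ 7^2 = 49 ≡ 49 (mod 1907)
7^4 = (7^2)^2 ≡ 49^2 = 2401 ≡ 494 (mod 1907)
7^8 = (7^4)^2 ≡ 494^2 = 244036 ≡ 1847 (mod 1907)
7^11 = 7^8 · 7^2 · 7^1 ≡ 1847 · 49 · 7 ≡ 397 (mod 1907).
So A = 397. Bob then computes K = A^b mod p = 397^29 mod 1907.
397^1 ≡ 397 (mod 1907)
397^2 = (397^1)^2 ≡ 397^2 = 157609 ≡ 1235 (mod 1907)
397^4 = (397^2)^2 ≡ 1235^2 = 1525225 ≡ 1532 (mod 1907)
397^8 = (397^4)^2 ≡ 1532^2 = 2347024 ≡ 1414 (mod 1907)
397^16 = (397^8)^2 ≡ 1414^2 = 1999396 ≡ 860 (mod 1907)
397^29 = 397^16 · 397^8 · 397^4 · 397^1 ≡ 860 · 1414 · 1532 · 397 ≡ 660 (mod 1907).

660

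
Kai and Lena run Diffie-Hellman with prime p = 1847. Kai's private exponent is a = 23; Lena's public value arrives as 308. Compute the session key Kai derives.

Shared key K = 308^23 mod 1847.
308^1 ≡ 308 (mod 1847)
308^2 = (308^1)^2 ≡ 308^2 = 94864 ≡ 667 (mod 1847)
308^4 = (308^2)^2 ≡ 667^2 = 444889 ≡ 1609 (mod 1847)
308^8 = (308^4)^2 ≡ 1609^2 = 2588881 ≡ 1234 (mod 1847)
308^16 = (308^8)^2 ≡ 1234^2 = 1522756 ≡ 828 (mod 1847)
308^23 = 308^16 · 308^4 · 308^2 · 308^1 ≡ 828 · 1609 · 667 · 308 ≡ 319 (mod 1847).

319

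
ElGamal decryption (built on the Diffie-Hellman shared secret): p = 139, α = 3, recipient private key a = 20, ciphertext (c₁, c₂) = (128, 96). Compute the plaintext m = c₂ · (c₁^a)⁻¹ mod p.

Shared mask s = c₁^a mod p = 128^20 mod 139.
128^1 ≡ 128 (mod 139)
128^2 = (128^1)^2 ≡ 128^2 = 16384 ≡ 121 (mod 139)
128^4 = (128^2)^2 ≡ 121^2 = 14641 ≡ 46 (mod 139)
128^8 = (128^4)^2 ≡ 46^2 = 2116 ≡ 31 (mod 139)
128^16 = (128^8)^2 ≡ 31^2 = 961 ≡ 127 (mod 139)
128^20 = 128^16 · 128^4 ≡ 127 · 46 ≡ 4 (mod 139).
So s = 4; s⁻¹ ≡ 35 (mod 139).
m = c₂ · s⁻¹ mod 139 = 96 · 35 mod 139 = 24.

24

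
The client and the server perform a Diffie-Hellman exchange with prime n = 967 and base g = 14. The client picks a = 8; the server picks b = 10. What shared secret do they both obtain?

667

The server sends B = g^b mod n = 14^10 mod 967.
14^1 ≡ 14 (mod 967)
14^2 = (14^1)^2 ≡ 14^2 = 196 ≡ 196 (mod 967)
14^4 = (14^2)^2 ≡ 196^2 = 38416 ≡ 703 (mod 967)
14^8 = (14^4)^2 ≡ 703^2 = 494209 ≡ 72 (mod 967)
14^10 = 14^8 · 14^2 ≡ 72 · 196 ≡ 574 (mod 967).
So B = 574. The client then computes K = B^a mod n = 574^8 mod 967.
574^1 ≡ 574 (mod 967)
574^2 = (574^1)^2 ≡ 574^2 = 329476 ≡ 696 (mod 967)
574^4 = (574^2)^2 ≡ 696^2 = 484416 ≡ 916 (mod 967)
574^8 = (574^4)^2 ≡ 916^2 = 839056 ≡ 667 (mod 967)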